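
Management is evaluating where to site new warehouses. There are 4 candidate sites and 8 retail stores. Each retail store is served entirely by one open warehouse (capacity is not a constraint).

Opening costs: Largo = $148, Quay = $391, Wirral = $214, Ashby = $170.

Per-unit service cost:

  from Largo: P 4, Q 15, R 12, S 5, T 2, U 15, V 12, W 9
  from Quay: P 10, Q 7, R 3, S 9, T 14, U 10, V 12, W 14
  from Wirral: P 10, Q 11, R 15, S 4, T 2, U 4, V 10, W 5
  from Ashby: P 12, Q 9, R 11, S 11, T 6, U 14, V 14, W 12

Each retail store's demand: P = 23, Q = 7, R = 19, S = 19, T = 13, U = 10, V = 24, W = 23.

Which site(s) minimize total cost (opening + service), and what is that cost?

For any fixed open set, each retail store goes to its cheapest open site; total = fixed + service.
{Largo, Wirral}: P→Largo 4·23=92, Q→Wirral 11·7=77, R→Largo 12·19=228, S→Wirral 4·19=76, T→Largo 2·13=26, U→Wirral 4·10=40, V→Wirral 10·24=240, W→Wirral 5·23=115. Service 894; fixed 362; total 1256.
{Wirral}: P→Wirral 10·23=230, Q→Wirral 11·7=77, R→Wirral 15·19=285, S→Wirral 4·19=76, T→Wirral 2·13=26, U→Wirral 4·10=40, V→Wirral 10·24=240, W→Wirral 5·23=115. Service 1089; fixed 214; total 1303.
{Largo}: service 1191 + fixed 148 = 1339
{Largo, Quay, Wirral, Ashby}: P→Largo 4·23=92, Q→Quay 7·7=49, R→Quay 3·19=57, S→Wirral 4·19=76, T→Largo 2·13=26, U→Wirral 4·10=40, V→Wirral 10·24=240, W→Wirral 5·23=115. Service 695; fixed 923; total 1618.
No other subset beats 1256.

Open Largo and Wirral; minimum total cost 1256.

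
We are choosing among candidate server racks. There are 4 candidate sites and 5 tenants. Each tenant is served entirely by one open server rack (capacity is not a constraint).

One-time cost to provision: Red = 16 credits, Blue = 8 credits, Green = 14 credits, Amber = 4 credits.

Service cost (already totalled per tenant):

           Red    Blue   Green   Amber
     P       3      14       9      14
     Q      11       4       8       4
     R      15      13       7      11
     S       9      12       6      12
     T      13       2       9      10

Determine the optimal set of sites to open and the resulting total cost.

Open Blue and Green; minimum total cost 50.

For any fixed open set, each tenant goes to its cheapest open site; total = fixed + service.
{Blue, Green}: P→Green 9, Q→Blue 4, R→Green 7, S→Green 6, T→Blue 2. Service 28; fixed 22; total 50.
{Blue}: P→Blue 14, Q→Blue 4, R→Blue 13, S→Blue 12, T→Blue 2. Service 45; fixed 8; total 53.
{Green}: service 39 + fixed 14 = 53
{Red, Blue, Green, Amber}: P→Red 3, Q→Blue 4, R→Green 7, S→Green 6, T→Blue 2. Service 22; fixed 42; total 64.
(All 15 nonempty subsets were checked; Blue and Green is lowest.)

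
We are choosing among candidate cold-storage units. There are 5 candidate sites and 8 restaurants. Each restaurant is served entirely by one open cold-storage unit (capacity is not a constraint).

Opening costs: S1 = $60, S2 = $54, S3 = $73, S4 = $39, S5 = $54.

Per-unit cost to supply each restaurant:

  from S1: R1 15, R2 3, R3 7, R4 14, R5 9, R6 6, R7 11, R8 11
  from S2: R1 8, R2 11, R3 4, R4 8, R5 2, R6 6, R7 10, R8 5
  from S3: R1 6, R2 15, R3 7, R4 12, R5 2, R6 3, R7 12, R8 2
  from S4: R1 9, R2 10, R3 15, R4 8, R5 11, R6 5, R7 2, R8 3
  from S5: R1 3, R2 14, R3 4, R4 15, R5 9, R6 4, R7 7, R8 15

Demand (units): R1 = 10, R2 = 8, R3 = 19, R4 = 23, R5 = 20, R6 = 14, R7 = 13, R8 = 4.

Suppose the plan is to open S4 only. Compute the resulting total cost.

Total cost: 1006

Each restaurant is assigned to its cheapest site among the open ones.
{S4}: R1→S4 9·10=90, R2→S4 10·8=80, R3→S4 15·19=285, R4→S4 8·23=184, R5→S4 11·20=220, R6→S4 5·14=70, R7→S4 2·13=26, R8→S4 3·4=12. Service 967; fixed 39; total 1006.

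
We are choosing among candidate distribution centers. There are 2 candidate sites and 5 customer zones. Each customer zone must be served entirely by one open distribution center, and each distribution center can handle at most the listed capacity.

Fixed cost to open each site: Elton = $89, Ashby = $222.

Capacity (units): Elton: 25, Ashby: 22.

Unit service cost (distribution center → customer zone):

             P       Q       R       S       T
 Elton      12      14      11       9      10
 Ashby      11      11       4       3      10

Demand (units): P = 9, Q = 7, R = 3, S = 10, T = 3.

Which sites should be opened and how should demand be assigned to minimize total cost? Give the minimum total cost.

Open {Elton, Ashby}: P→Elton 12·9=108, Q→Ashby 11·7=77, R→Ashby 4·3=12, S→Ashby 3·10=30, T→Elton 10·3=30.
Loads: Elton carries 12/25, Ashby carries 20/22. Service 257; fixed 311; total 568.
Next best feasible plan costs 580.

Minimum total cost: 568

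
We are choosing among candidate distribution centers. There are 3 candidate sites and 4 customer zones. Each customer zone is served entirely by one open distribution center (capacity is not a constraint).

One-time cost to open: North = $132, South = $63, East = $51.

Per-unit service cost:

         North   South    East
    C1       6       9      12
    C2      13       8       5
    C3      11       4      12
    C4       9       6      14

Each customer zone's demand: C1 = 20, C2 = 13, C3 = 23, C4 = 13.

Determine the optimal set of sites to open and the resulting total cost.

Open South only; minimum total cost 517.

For any fixed open set, each customer zone goes to its cheapest open site; total = fixed + service.
{South}: C1→South 9·20=180, C2→South 8·13=104, C3→South 4·23=92, C4→South 6·13=78. Service 454; fixed 63; total 517.
{South, East}: C1→South 9·20=180, C2→East 5·13=65, C3→South 4·23=92, C4→South 6·13=78. Service 415; fixed 114; total 529.
{North, South}: service 394 + fixed 195 = 589
{North, South, East}: C1→North 6·20=120, C2→East 5·13=65, C3→South 4·23=92, C4→South 6·13=78. Service 355; fixed 246; total 601.
No other subset beats 517.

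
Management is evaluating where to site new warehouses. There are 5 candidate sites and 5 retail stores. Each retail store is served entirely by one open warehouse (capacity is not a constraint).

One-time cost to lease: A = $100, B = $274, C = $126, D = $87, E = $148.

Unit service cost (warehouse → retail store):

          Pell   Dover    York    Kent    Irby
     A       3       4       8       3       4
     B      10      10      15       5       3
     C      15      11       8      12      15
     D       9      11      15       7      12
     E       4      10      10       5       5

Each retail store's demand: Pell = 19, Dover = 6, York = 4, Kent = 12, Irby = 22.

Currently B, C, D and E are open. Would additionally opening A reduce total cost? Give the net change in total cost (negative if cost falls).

Current service cost with {B, C, D, E}: 294.
Adding A: each retail store re-picks its cheapest; new service cost 215, saving 79.
Extra fixed cost: 100. Net change = 100 − 79 = 21.
(Totals: 929 → 950.)

No — net change +21 (cost rises by 21).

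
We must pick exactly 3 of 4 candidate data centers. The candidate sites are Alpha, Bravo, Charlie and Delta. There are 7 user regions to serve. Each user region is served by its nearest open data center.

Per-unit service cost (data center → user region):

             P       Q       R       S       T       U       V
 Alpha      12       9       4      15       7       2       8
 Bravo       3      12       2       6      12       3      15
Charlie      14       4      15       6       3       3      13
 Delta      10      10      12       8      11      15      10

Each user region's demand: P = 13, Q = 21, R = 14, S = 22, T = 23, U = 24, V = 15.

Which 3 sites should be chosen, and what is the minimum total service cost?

Choose Alpha, Bravo and Charlie; total service cost 520.

With exactly 3 open, each user region uses its cheapest among the chosen.
{Alpha, Bravo, Charlie}: P→Bravo 3·13=39, Q→Charlie 4·21=84, R→Bravo 2·14=28, S→Bravo 6·22=132, T→Charlie 3·23=69, U→Alpha 2·24=48, V→Alpha 8·15=120. Service cost 520.
{Bravo, Charlie, Delta}: service cost 574
{Alpha, Charlie, Delta}: service cost 639
Among all 4 size-3 choices, {Alpha, Bravo, Charlie} is lowest.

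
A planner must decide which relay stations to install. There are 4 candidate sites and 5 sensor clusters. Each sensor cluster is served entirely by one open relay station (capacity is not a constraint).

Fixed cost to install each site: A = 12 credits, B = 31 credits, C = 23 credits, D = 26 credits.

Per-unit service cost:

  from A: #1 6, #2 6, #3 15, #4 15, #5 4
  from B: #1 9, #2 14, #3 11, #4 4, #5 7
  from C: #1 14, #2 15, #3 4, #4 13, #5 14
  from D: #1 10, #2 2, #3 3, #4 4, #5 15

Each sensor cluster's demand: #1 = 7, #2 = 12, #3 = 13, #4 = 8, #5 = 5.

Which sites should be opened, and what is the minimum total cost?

For any fixed open set, each sensor cluster goes to its cheapest open site; total = fixed + service.
{A, D}: #1→A 6·7=42, #2→D 2·12=24, #3→D 3·13=39, #4→D 4·8=32, #5→A 4·5=20. Service 157; fixed 38; total 195.
{A, C, D}: service 157 + fixed 61 = 218
{A, B, D}: service 157 + fixed 69 = 226
{A, B, C, D}: #1→A 6·7=42, #2→D 2·12=24, #3→D 3·13=39, #4→B 4·8=32, #5→A 4·5=20. Service 157; fixed 92; total 249.
No other subset beats 195.

Open A and D; minimum total cost 195.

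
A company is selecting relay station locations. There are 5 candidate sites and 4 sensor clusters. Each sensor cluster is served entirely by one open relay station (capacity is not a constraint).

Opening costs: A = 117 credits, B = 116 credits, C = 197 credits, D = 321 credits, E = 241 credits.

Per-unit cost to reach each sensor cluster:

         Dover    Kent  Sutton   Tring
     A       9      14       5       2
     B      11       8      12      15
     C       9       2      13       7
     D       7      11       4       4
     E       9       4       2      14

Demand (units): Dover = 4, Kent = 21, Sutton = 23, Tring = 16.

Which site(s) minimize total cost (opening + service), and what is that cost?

For any fixed open set, each sensor cluster goes to its cheapest open site; total = fixed + service.
{A, C}: Dover→A 9·4=36, Kent→C 2·21=42, Sutton→A 5·23=115, Tring→A 2·16=32. Service 225; fixed 314; total 539.
{A, E}: Dover→A 9·4=36, Kent→E 4·21=84, Sutton→E 2·23=46, Tring→A 2·16=32. Service 198; fixed 358; total 556.
{A, B}: Dover→A 9·4=36, Kent→B 8·21=168, Sutton→A 5·23=115, Tring→A 2·16=32. Service 351; fixed 233; total 584.
{A, B, C, D, E}: Dover→D 7·4=28, Kent→C 2·21=42, Sutton→E 2·23=46, Tring→A 2·16=32. Service 148; fixed 992; total 1140.
No other subset beats 539.

Open A and C; minimum total cost 539.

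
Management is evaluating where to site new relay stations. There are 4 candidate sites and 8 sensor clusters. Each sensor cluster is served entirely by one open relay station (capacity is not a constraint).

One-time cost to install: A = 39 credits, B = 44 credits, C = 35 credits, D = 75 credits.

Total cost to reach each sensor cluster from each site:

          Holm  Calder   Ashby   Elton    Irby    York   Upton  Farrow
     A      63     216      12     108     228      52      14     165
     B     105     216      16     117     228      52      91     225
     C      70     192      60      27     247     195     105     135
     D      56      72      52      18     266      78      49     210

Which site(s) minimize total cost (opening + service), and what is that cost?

For any fixed open set, each sensor cluster goes to its cheapest open site; total = fixed + service.
{A, D}: Holm→D 56, Calder→D 72, Ashby→A 12, Elton→D 18, Irby→A 228, York→A 52, Upton→A 14, Farrow→A 165. Service 617; fixed 114; total 731.
{A, C, D}: service 587 + fixed 149 = 736
{A, B, D}: service 617 + fixed 158 = 775
{A, B, C, D}: Holm→D 56, Calder→D 72, Ashby→A 12, Elton→D 18, Irby→A 228, York→A 52, Upton→A 14, Farrow→C 135. Service 587; fixed 193; total 780.
(All 15 nonempty subsets were checked; A and D is lowest.)

Open A and D; minimum total cost 731.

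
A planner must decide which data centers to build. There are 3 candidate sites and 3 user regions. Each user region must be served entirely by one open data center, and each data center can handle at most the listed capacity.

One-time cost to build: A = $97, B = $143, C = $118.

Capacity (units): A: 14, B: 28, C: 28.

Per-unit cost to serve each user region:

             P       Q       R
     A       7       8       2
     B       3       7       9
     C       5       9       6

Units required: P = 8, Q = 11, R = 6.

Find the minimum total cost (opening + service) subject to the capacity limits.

Open {C}: P→C 5·8=40, Q→C 9·11=99, R→C 6·6=36.
Loads: C carries 25/28. Service 175; fixed 118; total 293.
Next best feasible plan costs 298.

Minimum total cost: 293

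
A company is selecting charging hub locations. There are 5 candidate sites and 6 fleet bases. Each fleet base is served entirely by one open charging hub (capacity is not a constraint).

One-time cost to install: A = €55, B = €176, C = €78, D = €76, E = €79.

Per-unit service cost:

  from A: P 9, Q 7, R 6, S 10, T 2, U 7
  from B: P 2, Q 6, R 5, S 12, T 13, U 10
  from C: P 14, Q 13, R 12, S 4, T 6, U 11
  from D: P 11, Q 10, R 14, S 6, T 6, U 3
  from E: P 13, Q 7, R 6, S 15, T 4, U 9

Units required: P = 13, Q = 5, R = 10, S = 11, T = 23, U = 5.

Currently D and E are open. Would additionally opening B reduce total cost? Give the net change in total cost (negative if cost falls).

No — net change +44 (cost rises by 44).

Current service cost with {D, E}: 411.
Adding B: each fleet base re-picks its cheapest; new service cost 279, saving 132.
Extra fixed cost: 176. Net change = 176 − 132 = 44.
(Totals: 566 → 610.)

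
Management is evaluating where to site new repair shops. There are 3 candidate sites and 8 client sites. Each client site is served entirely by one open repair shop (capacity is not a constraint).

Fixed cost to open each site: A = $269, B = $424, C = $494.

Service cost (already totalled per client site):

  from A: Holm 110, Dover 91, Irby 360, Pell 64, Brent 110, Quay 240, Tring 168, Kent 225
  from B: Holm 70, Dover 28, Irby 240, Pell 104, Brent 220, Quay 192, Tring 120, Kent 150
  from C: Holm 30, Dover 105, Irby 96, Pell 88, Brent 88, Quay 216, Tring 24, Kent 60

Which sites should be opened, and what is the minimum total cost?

For any fixed open set, each client site goes to its cheapest open site; total = fixed + service.
{C}: Holm→C 30, Dover→C 105, Irby→C 96, Pell→C 88, Brent→C 88, Quay→C 216, Tring→C 24, Kent→C 60. Service 707; fixed 494; total 1201.
{A, C}: service 669 + fixed 763 = 1432
{B, C}: service 606 + fixed 918 = 1524
{A, B, C}: Holm→C 30, Dover→B 28, Irby→C 96, Pell→A 64, Brent→C 88, Quay→B 192, Tring→C 24, Kent→C 60. Service 582; fixed 1187; total 1769.
(All 7 nonempty subsets were checked; C only is lowest.)

Open C only; minimum total cost 1201.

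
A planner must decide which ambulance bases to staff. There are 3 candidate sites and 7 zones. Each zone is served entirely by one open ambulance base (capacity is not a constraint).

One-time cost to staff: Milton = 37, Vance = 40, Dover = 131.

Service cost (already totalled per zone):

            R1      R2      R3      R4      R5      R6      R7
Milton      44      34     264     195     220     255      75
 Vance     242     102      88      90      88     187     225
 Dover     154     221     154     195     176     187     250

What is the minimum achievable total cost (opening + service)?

Minimum total cost: 683

For any fixed open set, each zone goes to its cheapest open site; total = fixed + service.
{Milton, Vance}: R1→Milton 44, R2→Milton 34, R3→Vance 88, R4→Vance 90, R5→Vance 88, R6→Vance 187, R7→Milton 75. Service 606; fixed 77; total 683.
{Milton, Vance, Dover}: R1→Milton 44, R2→Milton 34, R3→Vance 88, R4→Vance 90, R5→Vance 88, R6→Vance 187, R7→Milton 75. Service 606; fixed 208; total 814.
{Milton, Dover}: service 865 + fixed 168 = 1033
{Milton}: service 1087 + fixed 37 = 1124
(All 7 nonempty subsets were checked; Milton and Vance is lowest.)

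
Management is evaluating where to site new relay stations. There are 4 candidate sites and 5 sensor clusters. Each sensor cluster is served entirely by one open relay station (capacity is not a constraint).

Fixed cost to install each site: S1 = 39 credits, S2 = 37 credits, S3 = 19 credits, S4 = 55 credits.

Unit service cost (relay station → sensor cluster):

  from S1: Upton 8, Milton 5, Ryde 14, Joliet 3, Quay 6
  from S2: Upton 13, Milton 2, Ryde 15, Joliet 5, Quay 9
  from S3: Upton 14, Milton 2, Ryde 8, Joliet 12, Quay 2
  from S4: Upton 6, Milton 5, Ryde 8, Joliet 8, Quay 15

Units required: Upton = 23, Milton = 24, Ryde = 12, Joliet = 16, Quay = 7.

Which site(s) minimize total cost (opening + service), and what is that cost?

For any fixed open set, each sensor cluster goes to its cheapest open site; total = fixed + service.
{S1, S3}: Upton→S1 8·23=184, Milton→S3 2·24=48, Ryde→S3 8·12=96, Joliet→S1 3·16=48, Quay→S3 2·7=14. Service 390; fixed 58; total 448.
{S1, S3, S4}: service 344 + fixed 113 = 457
{S1, S2, S3}: service 390 + fixed 95 = 485
{S1, S2, S3, S4}: Upton→S4 6·23=138, Milton→S2 2·24=48, Ryde→S3 8·12=96, Joliet→S1 3·16=48, Quay→S3 2·7=14. Service 344; fixed 150; total 494.
No other subset beats 448.

Open S1 and S3; minimum total cost 448.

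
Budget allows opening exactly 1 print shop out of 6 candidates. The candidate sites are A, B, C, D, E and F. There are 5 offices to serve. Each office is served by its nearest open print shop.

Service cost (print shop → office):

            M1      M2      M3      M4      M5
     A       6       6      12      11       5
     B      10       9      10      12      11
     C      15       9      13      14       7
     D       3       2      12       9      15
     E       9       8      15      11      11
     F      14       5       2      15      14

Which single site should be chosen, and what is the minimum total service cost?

Choose A only; total service cost 40.

With exactly 1 open, each office uses its cheapest among the chosen.
{A}: M1→A 6, M2→A 6, M3→A 12, M4→A 11, M5→A 5. Service cost 40.
{D}: service cost 41
{F}: service cost 50
Among all 6 size-1 choices, {A} is lowest.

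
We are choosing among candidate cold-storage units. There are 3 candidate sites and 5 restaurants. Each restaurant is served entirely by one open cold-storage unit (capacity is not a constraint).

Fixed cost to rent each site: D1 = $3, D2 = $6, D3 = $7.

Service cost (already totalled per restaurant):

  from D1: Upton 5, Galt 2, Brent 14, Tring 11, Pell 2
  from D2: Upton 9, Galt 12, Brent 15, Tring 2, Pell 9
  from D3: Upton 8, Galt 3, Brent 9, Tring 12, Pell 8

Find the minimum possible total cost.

Minimum total cost: 34

For any fixed open set, each restaurant goes to its cheapest open site; total = fixed + service.
{D1, D2}: Upton→D1 5, Galt→D1 2, Brent→D1 14, Tring→D2 2, Pell→D1 2. Service 25; fixed 9; total 34.
{D1, D2, D3}: service 20 + fixed 16 = 36
{D1}: Upton→D1 5, Galt→D1 2, Brent→D1 14, Tring→D1 11, Pell→D1 2. Service 34; fixed 3; total 37.
No other subset beats 34.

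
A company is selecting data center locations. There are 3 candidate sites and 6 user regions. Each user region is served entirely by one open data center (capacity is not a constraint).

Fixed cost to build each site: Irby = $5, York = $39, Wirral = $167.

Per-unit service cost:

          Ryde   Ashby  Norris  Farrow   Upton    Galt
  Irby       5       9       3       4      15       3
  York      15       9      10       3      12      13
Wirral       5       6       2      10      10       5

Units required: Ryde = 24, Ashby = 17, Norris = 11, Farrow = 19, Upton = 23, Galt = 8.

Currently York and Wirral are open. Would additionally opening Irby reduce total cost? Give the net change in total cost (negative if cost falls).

Yes — net change −11 (cost falls by 11).

Current service cost with {York, Wirral}: 571.
Adding Irby: each user region re-picks its cheapest; new service cost 555, saving 16.
Extra fixed cost: 5. Net change = 5 − 16 = -11.
(Totals: 777 → 766.)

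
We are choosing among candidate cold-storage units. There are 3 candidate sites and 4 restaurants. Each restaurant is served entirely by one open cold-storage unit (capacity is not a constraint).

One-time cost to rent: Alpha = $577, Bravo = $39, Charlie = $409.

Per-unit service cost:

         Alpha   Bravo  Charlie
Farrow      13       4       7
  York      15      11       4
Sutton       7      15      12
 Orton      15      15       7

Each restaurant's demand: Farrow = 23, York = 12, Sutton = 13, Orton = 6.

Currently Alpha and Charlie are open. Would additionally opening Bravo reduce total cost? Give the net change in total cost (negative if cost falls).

Yes — net change −30 (cost falls by 30).

Current service cost with {Alpha, Charlie}: 342.
Adding Bravo: each restaurant re-picks its cheapest; new service cost 273, saving 69.
Extra fixed cost: 39. Net change = 39 − 69 = -30.
(Totals: 1328 → 1298.)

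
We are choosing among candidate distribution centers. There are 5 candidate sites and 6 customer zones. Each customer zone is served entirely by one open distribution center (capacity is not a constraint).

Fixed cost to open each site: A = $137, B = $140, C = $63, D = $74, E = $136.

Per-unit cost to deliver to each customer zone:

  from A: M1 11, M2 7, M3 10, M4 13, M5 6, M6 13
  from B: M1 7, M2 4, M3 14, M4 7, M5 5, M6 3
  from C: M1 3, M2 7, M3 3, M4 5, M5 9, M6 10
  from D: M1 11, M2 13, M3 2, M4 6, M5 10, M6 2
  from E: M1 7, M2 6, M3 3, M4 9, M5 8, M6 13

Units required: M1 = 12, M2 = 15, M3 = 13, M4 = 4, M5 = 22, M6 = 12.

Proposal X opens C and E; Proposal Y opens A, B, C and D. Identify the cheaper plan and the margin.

Proposal X: {C, E}: M1→C 3·12=36, M2→E 6·15=90, M3→C 3·13=39, M4→C 5·4=20, M5→E 8·22=176, M6→C 10·12=120. Service 481; fixed 199; total 680.
Proposal Y: {A, B, C, D}: M1→C 3·12=36, M2→B 4·15=60, M3→D 2·13=26, M4→C 5·4=20, M5→B 5·22=110, M6→D 2·12=24. Service 276; fixed 414; total 690.
Difference: |680 − 690| = 10.

Proposal X is cheaper by 10.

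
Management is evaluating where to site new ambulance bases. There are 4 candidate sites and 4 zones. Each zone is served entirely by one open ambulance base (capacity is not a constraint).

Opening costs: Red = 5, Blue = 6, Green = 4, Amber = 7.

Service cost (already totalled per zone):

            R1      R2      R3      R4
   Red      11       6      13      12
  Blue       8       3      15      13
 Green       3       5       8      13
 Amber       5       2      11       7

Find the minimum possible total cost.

For any fixed open set, each zone goes to its cheapest open site; total = fixed + service.
{Green, Amber}: R1→Green 3, R2→Amber 2, R3→Green 8, R4→Amber 7. Service 20; fixed 11; total 31.
{Amber}: service 25 + fixed 7 = 32
{Green}: service 29 + fixed 4 = 33
{Red, Blue, Green, Amber}: service 20 + fixed 22 = 42
No other subset beats 31.

Minimum total cost: 31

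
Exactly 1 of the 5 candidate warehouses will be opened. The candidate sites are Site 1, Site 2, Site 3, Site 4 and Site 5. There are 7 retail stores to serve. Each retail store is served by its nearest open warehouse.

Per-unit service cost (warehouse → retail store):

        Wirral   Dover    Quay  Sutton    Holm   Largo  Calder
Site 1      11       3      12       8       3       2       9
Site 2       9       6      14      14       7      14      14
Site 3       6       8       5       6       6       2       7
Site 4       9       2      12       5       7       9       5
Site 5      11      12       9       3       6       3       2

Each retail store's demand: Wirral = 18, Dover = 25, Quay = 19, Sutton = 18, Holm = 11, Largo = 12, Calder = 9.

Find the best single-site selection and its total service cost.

With exactly 1 open, each retail store uses its cheapest among the chosen.
{Site 3}: Wirral→Site 3 6·18=108, Dover→Site 3 8·25=200, Quay→Site 3 5·19=95, Sutton→Site 3 6·18=108, Holm→Site 3 6·11=66, Largo→Site 3 2·12=24, Calder→Site 3 7·9=63. Service cost 664.
{Site 4}: service cost 760
{Site 1}: service cost 783
Among all 5 size-1 choices, {Site 3} is lowest.

Choose Site 3 only; total service cost 664.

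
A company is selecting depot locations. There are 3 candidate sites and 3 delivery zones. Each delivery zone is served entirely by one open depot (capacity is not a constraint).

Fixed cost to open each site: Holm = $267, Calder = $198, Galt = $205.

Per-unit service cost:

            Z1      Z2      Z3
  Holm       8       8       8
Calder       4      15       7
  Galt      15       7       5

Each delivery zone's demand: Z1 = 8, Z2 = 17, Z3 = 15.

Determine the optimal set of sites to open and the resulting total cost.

Open Galt only; minimum total cost 519.

For any fixed open set, each delivery zone goes to its cheapest open site; total = fixed + service.
{Galt}: Z1→Galt 15·8=120, Z2→Galt 7·17=119, Z3→Galt 5·15=75. Service 314; fixed 205; total 519.
{Holm}: Z1→Holm 8·8=64, Z2→Holm 8·17=136, Z3→Holm 8·15=120. Service 320; fixed 267; total 587.
{Calder}: service 392 + fixed 198 = 590
{Holm, Calder, Galt}: service 226 + fixed 670 = 896
No other subset beats 519.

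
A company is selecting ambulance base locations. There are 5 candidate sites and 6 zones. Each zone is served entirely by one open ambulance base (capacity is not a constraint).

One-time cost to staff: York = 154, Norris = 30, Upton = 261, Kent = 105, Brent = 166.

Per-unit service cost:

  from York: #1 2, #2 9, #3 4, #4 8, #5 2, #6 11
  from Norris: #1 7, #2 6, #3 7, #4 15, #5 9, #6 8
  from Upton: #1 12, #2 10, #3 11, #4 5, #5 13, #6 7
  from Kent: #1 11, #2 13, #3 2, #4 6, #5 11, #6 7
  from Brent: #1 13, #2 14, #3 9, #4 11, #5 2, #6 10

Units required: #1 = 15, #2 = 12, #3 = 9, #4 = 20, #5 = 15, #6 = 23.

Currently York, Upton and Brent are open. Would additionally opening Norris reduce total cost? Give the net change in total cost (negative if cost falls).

Yes — net change −6 (cost falls by 6).

Current service cost with {York, Upton, Brent}: 465.
Adding Norris: each zone re-picks its cheapest; new service cost 429, saving 36.
Extra fixed cost: 30. Net change = 30 − 36 = -6.
(Totals: 1046 → 1040.)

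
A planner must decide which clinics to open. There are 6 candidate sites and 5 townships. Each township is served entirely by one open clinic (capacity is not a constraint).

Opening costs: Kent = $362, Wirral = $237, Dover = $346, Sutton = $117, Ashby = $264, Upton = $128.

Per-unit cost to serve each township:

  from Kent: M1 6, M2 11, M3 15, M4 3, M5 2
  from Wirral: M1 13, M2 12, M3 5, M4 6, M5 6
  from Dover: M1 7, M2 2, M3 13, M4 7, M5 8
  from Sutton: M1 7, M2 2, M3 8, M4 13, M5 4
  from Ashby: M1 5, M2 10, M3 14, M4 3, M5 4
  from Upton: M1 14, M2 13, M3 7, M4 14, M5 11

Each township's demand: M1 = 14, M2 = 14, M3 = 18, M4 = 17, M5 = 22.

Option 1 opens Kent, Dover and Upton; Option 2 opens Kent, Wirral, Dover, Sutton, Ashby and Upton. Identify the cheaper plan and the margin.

Option 1 is cheaper by 568.

Option 1: {Kent, Dover, Upton}: M1→Kent 6·14=84, M2→Dover 2·14=28, M3→Upton 7·18=126, M4→Kent 3·17=51, M5→Kent 2·22=44. Service 333; fixed 836; total 1169.
Option 2: {Kent, Wirral, Dover, Sutton, Ashby, Upton}: M1→Ashby 5·14=70, M2→Dover 2·14=28, M3→Wirral 5·18=90, M4→Kent 3·17=51, M5→Kent 2·22=44. Service 283; fixed 1454; total 1737.
Difference: |1169 − 1737| = 568.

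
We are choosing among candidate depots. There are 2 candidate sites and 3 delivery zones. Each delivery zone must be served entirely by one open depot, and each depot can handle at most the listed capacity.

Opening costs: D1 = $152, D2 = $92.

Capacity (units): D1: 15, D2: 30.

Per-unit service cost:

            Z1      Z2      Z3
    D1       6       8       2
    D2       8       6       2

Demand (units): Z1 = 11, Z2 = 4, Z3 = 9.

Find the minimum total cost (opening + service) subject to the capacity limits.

Open {D2}: Z1→D2 8·11=88, Z2→D2 6·4=24, Z3→D2 2·9=18.
Loads: D2 carries 24/30. Service 130; fixed 92; total 222.
Next best feasible plan costs 352.

Minimum total cost: 222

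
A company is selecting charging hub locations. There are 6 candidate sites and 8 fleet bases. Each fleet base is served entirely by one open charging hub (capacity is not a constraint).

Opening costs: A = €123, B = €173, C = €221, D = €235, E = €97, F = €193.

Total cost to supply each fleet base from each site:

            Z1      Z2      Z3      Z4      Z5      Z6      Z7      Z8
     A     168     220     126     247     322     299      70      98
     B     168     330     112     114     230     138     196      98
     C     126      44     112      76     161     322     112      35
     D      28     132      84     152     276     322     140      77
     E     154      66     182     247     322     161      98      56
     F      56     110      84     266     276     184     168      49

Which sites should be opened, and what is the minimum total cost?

Open C and E; minimum total cost 1131.

For any fixed open set, each fleet base goes to its cheapest open site; total = fixed + service.
{C, E}: Z1→C 126, Z2→C 44, Z3→C 112, Z4→C 76, Z5→C 161, Z6→E 161, Z7→E 98, Z8→C 35. Service 813; fixed 318; total 1131.
{C, F}: service 752 + fixed 414 = 1166
{B, C}: service 804 + fixed 394 = 1198
{A, B, C, D, E, F}: service 636 + fixed 1042 = 1678
No other subset beats 1131.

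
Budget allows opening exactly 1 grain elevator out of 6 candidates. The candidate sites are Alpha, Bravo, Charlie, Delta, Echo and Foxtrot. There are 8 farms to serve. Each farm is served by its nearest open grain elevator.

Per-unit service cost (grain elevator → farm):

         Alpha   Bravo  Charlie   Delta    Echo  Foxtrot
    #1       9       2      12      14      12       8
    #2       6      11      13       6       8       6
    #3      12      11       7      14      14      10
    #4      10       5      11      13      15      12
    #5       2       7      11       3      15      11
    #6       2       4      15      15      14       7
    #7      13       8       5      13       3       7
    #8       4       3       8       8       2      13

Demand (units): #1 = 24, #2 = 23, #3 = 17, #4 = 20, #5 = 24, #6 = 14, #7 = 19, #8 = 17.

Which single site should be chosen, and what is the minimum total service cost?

With exactly 1 open, each farm uses its cheapest among the chosen.
{Bravo}: #1→Bravo 2·24=48, #2→Bravo 11·23=253, #3→Bravo 11·17=187, #4→Bravo 5·20=100, #5→Bravo 7·24=168, #6→Bravo 4·14=56, #7→Bravo 8·19=152, #8→Bravo 3·17=51. Service cost 1015.
{Alpha}: service cost 1149
{Foxtrot}: service cost 1456
Among all 6 size-1 choices, {Bravo} is lowest.

Choose Bravo only; total service cost 1015.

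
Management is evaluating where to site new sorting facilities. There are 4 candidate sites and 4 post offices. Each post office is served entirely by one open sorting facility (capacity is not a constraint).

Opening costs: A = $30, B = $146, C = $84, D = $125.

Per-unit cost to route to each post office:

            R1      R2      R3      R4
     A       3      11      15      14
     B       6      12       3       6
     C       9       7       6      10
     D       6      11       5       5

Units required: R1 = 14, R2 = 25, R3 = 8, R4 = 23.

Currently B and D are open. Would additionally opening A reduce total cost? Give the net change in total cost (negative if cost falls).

Yes — net change −12 (cost falls by 12).

Current service cost with {B, D}: 498.
Adding A: each post office re-picks its cheapest; new service cost 456, saving 42.
Extra fixed cost: 30. Net change = 30 − 42 = -12.
(Totals: 769 → 757.)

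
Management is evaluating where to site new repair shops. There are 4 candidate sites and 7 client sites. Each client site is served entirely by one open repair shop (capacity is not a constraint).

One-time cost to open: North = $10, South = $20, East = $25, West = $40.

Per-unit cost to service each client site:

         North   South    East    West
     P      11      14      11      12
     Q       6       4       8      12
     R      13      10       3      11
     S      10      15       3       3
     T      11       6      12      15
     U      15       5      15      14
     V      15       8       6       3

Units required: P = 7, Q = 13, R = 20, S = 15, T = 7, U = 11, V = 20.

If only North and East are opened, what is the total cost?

Total cost: 657

Each client site is assigned to its cheapest site among the open ones.
{North, East}: P→North 11·7=77, Q→North 6·13=78, R→East 3·20=60, S→East 3·15=45, T→North 11·7=77, U→North 15·11=165, V→East 6·20=120. Service 622; fixed 35; total 657.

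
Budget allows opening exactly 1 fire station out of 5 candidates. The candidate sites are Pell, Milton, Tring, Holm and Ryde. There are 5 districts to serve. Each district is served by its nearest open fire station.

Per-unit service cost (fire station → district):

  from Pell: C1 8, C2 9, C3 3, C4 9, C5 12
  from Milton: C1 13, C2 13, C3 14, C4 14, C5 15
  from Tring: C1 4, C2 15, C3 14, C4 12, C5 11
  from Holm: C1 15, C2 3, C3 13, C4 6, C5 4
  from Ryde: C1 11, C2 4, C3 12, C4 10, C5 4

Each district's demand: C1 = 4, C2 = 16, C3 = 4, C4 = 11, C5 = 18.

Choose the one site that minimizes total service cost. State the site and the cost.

With exactly 1 open, each district uses its cheapest among the chosen.
{Holm}: C1→Holm 15·4=60, C2→Holm 3·16=48, C3→Holm 13·4=52, C4→Holm 6·11=66, C5→Holm 4·18=72. Service cost 298.
{Ryde}: service cost 338
{Pell}: service cost 503
Among all 5 size-1 choices, {Holm} is lowest.

Choose Holm only; total service cost 298.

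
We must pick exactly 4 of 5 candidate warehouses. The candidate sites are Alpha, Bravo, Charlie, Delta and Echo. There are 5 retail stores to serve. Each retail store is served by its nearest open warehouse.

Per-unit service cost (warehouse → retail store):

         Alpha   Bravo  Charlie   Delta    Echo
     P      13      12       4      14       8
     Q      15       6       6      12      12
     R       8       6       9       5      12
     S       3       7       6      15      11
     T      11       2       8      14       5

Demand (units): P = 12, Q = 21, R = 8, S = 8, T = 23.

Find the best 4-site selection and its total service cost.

With exactly 4 open, each retail store uses its cheapest among the chosen.
{Alpha, Bravo, Charlie, Delta}: P→Charlie 4·12=48, Q→Bravo 6·21=126, R→Delta 5·8=40, S→Alpha 3·8=24, T→Bravo 2·23=46. Service cost 284.
{Alpha, Bravo, Charlie, Echo}: service cost 292
{Bravo, Charlie, Delta, Echo}: service cost 308
Among all 5 size-4 choices, {Alpha, Bravo, Charlie, Delta} is lowest.

Choose Alpha, Bravo, Charlie and Delta; total service cost 284.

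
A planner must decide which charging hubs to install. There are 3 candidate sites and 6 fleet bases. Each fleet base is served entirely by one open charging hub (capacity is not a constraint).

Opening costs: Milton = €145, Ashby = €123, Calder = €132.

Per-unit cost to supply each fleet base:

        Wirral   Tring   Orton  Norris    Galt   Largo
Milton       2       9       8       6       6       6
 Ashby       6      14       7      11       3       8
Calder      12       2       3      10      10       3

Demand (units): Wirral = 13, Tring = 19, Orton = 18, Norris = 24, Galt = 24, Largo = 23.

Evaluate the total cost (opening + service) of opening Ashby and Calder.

Each fleet base is assigned to its cheapest site among the open ones.
{Ashby, Calder}: Wirral→Ashby 6·13=78, Tring→Calder 2·19=38, Orton→Calder 3·18=54, Norris→Calder 10·24=240, Galt→Ashby 3·24=72, Largo→Calder 3·23=69. Service 551; fixed 255; total 806.

Total cost: 806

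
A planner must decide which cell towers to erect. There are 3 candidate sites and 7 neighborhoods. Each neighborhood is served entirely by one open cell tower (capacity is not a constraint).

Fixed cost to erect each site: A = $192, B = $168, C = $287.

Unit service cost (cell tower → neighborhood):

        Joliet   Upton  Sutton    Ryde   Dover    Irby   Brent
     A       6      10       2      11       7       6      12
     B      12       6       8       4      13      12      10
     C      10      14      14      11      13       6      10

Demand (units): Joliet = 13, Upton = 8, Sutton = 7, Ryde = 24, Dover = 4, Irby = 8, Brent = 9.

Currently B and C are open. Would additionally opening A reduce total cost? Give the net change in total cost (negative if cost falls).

Current service cost with {B, C}: 520.
Adding A: each neighborhood re-picks its cheapest; new service cost 402, saving 118.
Extra fixed cost: 192. Net change = 192 − 118 = 74.
(Totals: 975 → 1049.)

No — net change +74 (cost rises by 74).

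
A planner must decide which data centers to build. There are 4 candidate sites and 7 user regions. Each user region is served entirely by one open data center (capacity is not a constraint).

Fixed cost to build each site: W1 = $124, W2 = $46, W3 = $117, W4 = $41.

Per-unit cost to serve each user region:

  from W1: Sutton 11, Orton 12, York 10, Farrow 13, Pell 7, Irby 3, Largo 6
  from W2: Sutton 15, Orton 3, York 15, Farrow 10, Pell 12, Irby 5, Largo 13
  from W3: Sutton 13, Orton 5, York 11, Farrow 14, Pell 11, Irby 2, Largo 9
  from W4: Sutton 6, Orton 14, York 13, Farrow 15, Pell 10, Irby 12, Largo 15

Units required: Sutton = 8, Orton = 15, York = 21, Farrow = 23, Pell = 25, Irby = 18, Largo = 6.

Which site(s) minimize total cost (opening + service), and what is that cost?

For any fixed open set, each user region goes to its cheapest open site; total = fixed + service.
{W1, W2}: Sutton→W1 11·8=88, Orton→W2 3·15=45, York→W1 10·21=210, Farrow→W2 10·23=230, Pell→W1 7·25=175, Irby→W1 3·18=54, Largo→W1 6·6=36. Service 838; fixed 170; total 1008.
{W1, W2, W4}: service 798 + fixed 211 = 1009
{W2, W3, W4}: Sutton→W4 6·8=48, Orton→W2 3·15=45, York→W3 11·21=231, Farrow→W2 10·23=230, Pell→W4 10·25=250, Irby→W3 2·18=36, Largo→W3 9·6=54. Service 894; fixed 204; total 1098.
{W1, W2, W3, W4}: service 780 + fixed 328 = 1108
No other subset beats 1008.

Open W1 and W2; minimum total cost 1008.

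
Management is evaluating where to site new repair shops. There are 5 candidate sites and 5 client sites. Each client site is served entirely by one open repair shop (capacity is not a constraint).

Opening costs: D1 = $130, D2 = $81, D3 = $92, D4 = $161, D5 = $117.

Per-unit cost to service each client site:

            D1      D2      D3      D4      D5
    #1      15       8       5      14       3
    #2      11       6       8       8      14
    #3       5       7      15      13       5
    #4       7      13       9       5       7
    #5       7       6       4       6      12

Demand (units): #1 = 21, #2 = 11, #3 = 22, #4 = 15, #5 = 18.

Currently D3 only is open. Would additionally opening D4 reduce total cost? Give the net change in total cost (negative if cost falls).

No — net change +57 (cost rises by 57).

Current service cost with {D3}: 730.
Adding D4: each client site re-picks its cheapest; new service cost 626, saving 104.
Extra fixed cost: 161. Net change = 161 − 104 = 57.
(Totals: 822 → 879.)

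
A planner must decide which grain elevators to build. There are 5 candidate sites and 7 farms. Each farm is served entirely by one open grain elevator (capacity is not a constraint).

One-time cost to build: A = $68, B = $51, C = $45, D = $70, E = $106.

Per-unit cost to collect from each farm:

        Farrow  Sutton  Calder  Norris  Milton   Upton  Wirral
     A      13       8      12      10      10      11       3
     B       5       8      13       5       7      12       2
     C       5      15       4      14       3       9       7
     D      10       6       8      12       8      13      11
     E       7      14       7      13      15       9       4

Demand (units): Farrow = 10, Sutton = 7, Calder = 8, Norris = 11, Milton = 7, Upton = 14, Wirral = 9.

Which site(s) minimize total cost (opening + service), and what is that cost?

For any fixed open set, each farm goes to its cheapest open site; total = fixed + service.
{B, C}: Farrow→B 5·10=50, Sutton→B 8·7=56, Calder→C 4·8=32, Norris→B 5·11=55, Milton→C 3·7=21, Upton→C 9·14=126, Wirral→B 2·9=18. Service 358; fixed 96; total 454.
{B, C, D}: service 344 + fixed 166 = 510
{A, B, C}: Farrow→B 5·10=50, Sutton→A 8·7=56, Calder→C 4·8=32, Norris→B 5·11=55, Milton→C 3·7=21, Upton→C 9·14=126, Wirral→B 2·9=18. Service 358; fixed 164; total 522.
{A, B, C, D, E}: service 344 + fixed 340 = 684
No other subset beats 454.

Open B and C; minimum total cost 454.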